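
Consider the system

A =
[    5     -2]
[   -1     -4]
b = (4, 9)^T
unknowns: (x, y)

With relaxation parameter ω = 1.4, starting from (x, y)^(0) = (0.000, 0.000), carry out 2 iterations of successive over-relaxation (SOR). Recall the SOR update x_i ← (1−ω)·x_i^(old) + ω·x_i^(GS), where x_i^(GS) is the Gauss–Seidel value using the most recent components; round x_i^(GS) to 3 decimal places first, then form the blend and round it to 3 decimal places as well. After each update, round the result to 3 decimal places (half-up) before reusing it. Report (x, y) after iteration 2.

(-1.312, -1.274)

Iteration 1:
  x: GS value = (4 - (-2)·0.000) / (5) = 0.800;  x ← (1−ω)·0.000 + ω·0.800 = 1.120
  y: GS value = (9 - (-1)·1.120) / (-4) = -2.530;  y ← (1−ω)·0.000 + ω·-2.530 = -3.542
Iteration 2:
  x: GS value = (4 - (-2)·-3.542) / (5) = -0.617;  x ← (1−ω)·1.120 + ω·-0.617 = -1.312
  y: GS value = (9 - (-1)·-1.312) / (-4) = -1.922;  y ← (1−ω)·-3.542 + ω·-1.922 = -1.274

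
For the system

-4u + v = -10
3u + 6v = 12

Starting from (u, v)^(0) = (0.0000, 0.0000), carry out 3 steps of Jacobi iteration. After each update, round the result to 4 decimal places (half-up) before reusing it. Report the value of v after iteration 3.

Iteration 1:
  u = (-10 - (1)·0.0000) / (-4) = 2.5000
  v = (12 - (3)·0.0000) / (6) = 2.0000
Iteration 2:
  u = (-10 - (1)·2.0000) / (-4) = 3.0000
  v = (12 - (3)·2.5000) / (6) = 0.7500
Iteration 3:
  u = (-10 - (1)·0.7500) / (-4) = 2.6875
  v = (12 - (3)·3.0000) / (6) = 0.5000

0.5000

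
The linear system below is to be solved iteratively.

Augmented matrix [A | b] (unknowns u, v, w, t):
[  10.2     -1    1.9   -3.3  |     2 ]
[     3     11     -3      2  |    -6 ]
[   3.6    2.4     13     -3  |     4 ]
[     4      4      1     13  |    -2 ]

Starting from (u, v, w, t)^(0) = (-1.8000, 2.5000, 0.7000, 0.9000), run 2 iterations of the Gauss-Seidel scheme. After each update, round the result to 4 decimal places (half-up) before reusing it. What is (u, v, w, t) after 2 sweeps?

(-0.0128, -0.3824, 0.3436, -0.0587)

Iteration 1:
  u = (2 - (-1)·2.5000 - (1.9)·0.7000 - (-3.3)·0.9000) / (10.2) = 0.6020
  v = (-6 - (3)·0.6020 - (-3)·0.7000 - (2)·0.9000) / (11) = -0.6824
  w = (4 - (3.6)·0.6020 - (2.4)·-0.6824 - (-3)·0.9000) / (13) = 0.4747
  t = (-2 - (4)·0.6020 - (4)·-0.6824 - (1)·0.4747) / (13) = -0.1656
Iteration 2:
  u = (2 - (-1)·-0.6824 - (1.9)·0.4747 - (-3.3)·-0.1656) / (10.2) = -0.0128
  v = (-6 - (3)·-0.0128 - (-3)·0.4747 - (2)·-0.1656) / (11) = -0.3824
  w = (4 - (3.6)·-0.0128 - (2.4)·-0.3824 - (-3)·-0.1656) / (13) = 0.3436
  t = (-2 - (4)·-0.0128 - (4)·-0.3824 - (1)·0.3436) / (13) = -0.0587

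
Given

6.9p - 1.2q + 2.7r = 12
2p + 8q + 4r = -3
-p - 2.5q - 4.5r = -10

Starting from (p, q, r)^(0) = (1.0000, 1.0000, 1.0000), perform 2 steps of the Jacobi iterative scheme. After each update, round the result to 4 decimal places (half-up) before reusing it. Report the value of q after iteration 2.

Iteration 1:
  p = (12 - (-1.2)·1.0000 - (2.7)·1.0000) / (6.9) = 1.5217
  q = (-3 - (2)·1.0000 - (4)·1.0000) / (8) = -1.1250
  r = (-10 - (-1)·1.0000 - (-2.5)·1.0000) / (-4.5) = 1.4444
Iteration 2:
  p = (12 - (-1.2)·-1.1250 - (2.7)·1.4444) / (6.9) = 0.9783
  q = (-3 - (2)·1.5217 - (4)·1.4444) / (8) = -1.4776
  r = (-10 - (-1)·1.5217 - (-2.5)·-1.1250) / (-4.5) = 2.5091

-1.4776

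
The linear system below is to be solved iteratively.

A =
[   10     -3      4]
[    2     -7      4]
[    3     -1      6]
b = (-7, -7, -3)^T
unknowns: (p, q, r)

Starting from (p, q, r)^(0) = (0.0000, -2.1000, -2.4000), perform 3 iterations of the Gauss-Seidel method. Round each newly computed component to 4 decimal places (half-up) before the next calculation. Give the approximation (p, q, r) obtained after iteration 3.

Iteration 1:
  p = (-7 - (-3)·-2.1000 - (4)·-2.4000) / (10) = -0.3700
  q = (-7 - (2)·-0.3700 - (4)·-2.4000) / (-7) = -0.4771
  r = (-3 - (3)·-0.3700 - (-1)·-0.4771) / (6) = -0.3945
Iteration 2:
  p = (-7 - (-3)·-0.4771 - (4)·-0.3945) / (10) = -0.6853
  q = (-7 - (2)·-0.6853 - (4)·-0.3945) / (-7) = 0.5788
  r = (-3 - (3)·-0.6853 - (-1)·0.5788) / (6) = -0.0609
Iteration 3:
  p = (-7 - (-3)·0.5788 - (4)·-0.0609) / (10) = -0.5020
  q = (-7 - (2)·-0.5020 - (4)·-0.0609) / (-7) = 0.8218
  r = (-3 - (3)·-0.5020 - (-1)·0.8218) / (6) = -0.1120

(-0.5020, 0.8218, -0.1120)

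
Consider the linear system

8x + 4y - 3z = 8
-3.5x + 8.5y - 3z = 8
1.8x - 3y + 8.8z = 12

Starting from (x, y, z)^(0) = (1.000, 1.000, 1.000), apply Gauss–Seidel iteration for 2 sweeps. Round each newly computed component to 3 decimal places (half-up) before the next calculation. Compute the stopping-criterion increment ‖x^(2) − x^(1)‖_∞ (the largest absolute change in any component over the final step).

Iteration 1:
  x = (8 - (4)·1.000 - (-3)·1.000) / (8) = 0.875
  y = (8 - (-3.5)·0.875 - (-3)·1.000) / (8.5) = 1.654
  z = (12 - (1.8)·0.875 - (-3)·1.654) / (8.8) = 1.749
Iteration 2:
  x = (8 - (4)·1.654 - (-3)·1.749) / (8) = 0.829
  y = (8 - (-3.5)·0.829 - (-3)·1.749) / (8.5) = 1.900
  z = (12 - (1.8)·0.829 - (-3)·1.900) / (8.8) = 1.842
Change: (-0.046, 0.246, 0.093) → max |·| = 0.246

0.246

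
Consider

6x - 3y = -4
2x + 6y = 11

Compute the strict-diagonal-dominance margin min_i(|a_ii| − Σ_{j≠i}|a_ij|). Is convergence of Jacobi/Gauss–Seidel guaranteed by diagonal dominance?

3

row 1: |6| − (3) = 3
row 2: |6| − (2) = 4
minimum over rows = 3 → strictly diagonally dominant (convergence guaranteed)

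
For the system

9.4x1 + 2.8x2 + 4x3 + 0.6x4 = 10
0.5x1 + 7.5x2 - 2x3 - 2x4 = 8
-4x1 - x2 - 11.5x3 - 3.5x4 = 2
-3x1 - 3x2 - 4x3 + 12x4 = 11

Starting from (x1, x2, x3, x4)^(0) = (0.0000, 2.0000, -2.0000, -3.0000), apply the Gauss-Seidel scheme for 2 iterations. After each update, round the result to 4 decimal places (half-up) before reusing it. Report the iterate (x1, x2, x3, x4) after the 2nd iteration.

(0.9867, 1.4089, -1.0305, 1.1721)

Iteration 1:
  x1 = (10 - (2.8)·2.0000 - (4)·-2.0000 - (0.6)·-3.0000) / (9.4) = 1.5106
  x2 = (8 - (0.5)·1.5106 - (-2)·-2.0000 - (-2)·-3.0000) / (7.5) = -0.3674
  x3 = (2 - (-4)·1.5106 - (-1)·-0.3674 - (-3.5)·-3.0000) / (-11.5) = 0.2457
  x4 = (11 - (-3)·1.5106 - (-3)·-0.3674 - (-4)·0.2457) / (12) = 1.2844
Iteration 2:
  x1 = (10 - (2.8)·-0.3674 - (4)·0.2457 - (0.6)·1.2844) / (9.4) = 0.9867
  x2 = (8 - (0.5)·0.9867 - (-2)·0.2457 - (-2)·1.2844) / (7.5) = 1.4089
  x3 = (2 - (-4)·0.9867 - (-1)·1.4089 - (-3.5)·1.2844) / (-11.5) = -1.0305
  x4 = (11 - (-3)·0.9867 - (-3)·1.4089 - (-4)·-1.0305) / (12) = 1.1721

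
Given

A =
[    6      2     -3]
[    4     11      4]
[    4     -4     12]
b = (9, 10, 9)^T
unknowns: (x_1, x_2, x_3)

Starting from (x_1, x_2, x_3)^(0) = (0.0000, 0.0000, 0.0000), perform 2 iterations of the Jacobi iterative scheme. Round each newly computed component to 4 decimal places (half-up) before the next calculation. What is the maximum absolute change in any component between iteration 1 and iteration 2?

Iteration 1:
  x_1 = (9 - (2)·0.0000 - (-3)·0.0000) / (6) = 1.5000
  x_2 = (10 - (4)·0.0000 - (4)·0.0000) / (11) = 0.9091
  x_3 = (9 - (4)·0.0000 - (-4)·0.0000) / (12) = 0.7500
Iteration 2:
  x_1 = (9 - (2)·0.9091 - (-3)·0.7500) / (6) = 1.5720
  x_2 = (10 - (4)·1.5000 - (4)·0.7500) / (11) = 0.0909
  x_3 = (9 - (4)·1.5000 - (-4)·0.9091) / (12) = 0.5530
Change: (0.0720, -0.8182, -0.1970) → max |·| = 0.8182

0.8182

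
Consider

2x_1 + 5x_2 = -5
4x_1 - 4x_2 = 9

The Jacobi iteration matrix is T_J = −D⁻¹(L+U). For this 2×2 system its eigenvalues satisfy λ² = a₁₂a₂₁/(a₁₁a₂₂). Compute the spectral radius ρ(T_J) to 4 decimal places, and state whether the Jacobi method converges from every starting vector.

1.5811

a₁₂a₂₁/(a₁₁a₂₂) = (5)·(4) / ((2)·(-4)) = -2.500000
ρ = √|-2.500000| = √2.500000 = 1.5811
ρ > 1, so Jacobi diverges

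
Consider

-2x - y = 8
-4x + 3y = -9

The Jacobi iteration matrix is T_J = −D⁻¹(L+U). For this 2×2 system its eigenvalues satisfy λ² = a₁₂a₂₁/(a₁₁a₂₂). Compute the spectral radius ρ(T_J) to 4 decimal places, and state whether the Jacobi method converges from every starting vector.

a₁₂a₂₁/(a₁₁a₂₂) = (-1)·(-4) / ((-2)·(3)) = -0.666667
ρ = √|-0.666667| = √0.666667 = 0.8165
ρ < 1, so Jacobi converges

0.8165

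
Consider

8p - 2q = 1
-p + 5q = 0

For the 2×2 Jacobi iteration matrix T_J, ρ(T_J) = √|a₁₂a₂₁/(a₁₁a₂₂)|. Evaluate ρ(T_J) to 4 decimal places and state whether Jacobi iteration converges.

a₁₂a₂₁/(a₁₁a₂₂) = (-2)·(-1) / ((8)·(5)) = 0.050000
ρ = √|0.050000| = √0.050000 = 0.2236
ρ < 1, so Jacobi converges

0.2236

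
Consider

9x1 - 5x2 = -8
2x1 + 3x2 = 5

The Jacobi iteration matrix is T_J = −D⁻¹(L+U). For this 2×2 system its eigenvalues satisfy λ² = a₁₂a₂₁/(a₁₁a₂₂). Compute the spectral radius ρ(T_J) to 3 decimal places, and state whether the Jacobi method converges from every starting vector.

0.609

a₁₂a₂₁/(a₁₁a₂₂) = (-5)·(2) / ((9)·(3)) = -0.370370
ρ = √|-0.370370| = √0.370370 = 0.609
ρ < 1, so Jacobi converges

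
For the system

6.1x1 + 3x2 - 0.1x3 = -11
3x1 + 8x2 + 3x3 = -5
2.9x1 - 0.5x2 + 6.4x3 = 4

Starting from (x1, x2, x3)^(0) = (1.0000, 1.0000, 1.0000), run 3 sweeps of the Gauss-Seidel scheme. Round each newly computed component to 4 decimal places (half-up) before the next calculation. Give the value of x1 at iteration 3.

Iteration 1:
  x1 = (-11 - (3)·1.0000 - (-0.1)·1.0000) / (6.1) = -2.2787
  x2 = (-5 - (3)·-2.2787 - (3)·1.0000) / (8) = -0.1455
  x3 = (4 - (2.9)·-2.2787 - (-0.5)·-0.1455) / (6.4) = 1.6462
Iteration 2:
  x1 = (-11 - (3)·-0.1455 - (-0.1)·1.6462) / (6.1) = -1.7047
  x2 = (-5 - (3)·-1.7047 - (3)·1.6462) / (8) = -0.6031
  x3 = (4 - (2.9)·-1.7047 - (-0.5)·-0.6031) / (6.4) = 1.3503
Iteration 3:
  x1 = (-11 - (3)·-0.6031 - (-0.1)·1.3503) / (6.1) = -1.4845
  x2 = (-5 - (3)·-1.4845 - (3)·1.3503) / (8) = -0.5747
  x3 = (4 - (2.9)·-1.4845 - (-0.5)·-0.5747) / (6.4) = 1.2528

-1.4845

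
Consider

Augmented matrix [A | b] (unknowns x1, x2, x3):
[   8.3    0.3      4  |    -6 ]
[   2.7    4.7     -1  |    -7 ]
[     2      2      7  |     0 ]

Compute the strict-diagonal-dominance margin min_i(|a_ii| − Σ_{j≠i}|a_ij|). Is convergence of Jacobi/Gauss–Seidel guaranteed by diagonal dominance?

1

row 1: |8.3| − (0.3+4) = 4
row 2: |4.7| − (2.7+1) = 1
row 3: |7| − (2+2) = 3
minimum over rows = 1 → strictly diagonally dominant (convergence guaranteed)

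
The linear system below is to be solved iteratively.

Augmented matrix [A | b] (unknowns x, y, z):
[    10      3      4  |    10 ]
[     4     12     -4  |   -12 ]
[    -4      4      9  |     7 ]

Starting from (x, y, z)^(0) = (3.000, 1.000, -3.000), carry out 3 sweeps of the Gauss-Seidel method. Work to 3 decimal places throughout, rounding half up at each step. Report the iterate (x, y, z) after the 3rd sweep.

Iteration 1:
  x = (10 - (3)·1.000 - (4)·-3.000) / (10) = 1.900
  y = (-12 - (4)·1.900 - (-4)·-3.000) / (12) = -2.633
  z = (7 - (-4)·1.900 - (4)·-2.633) / (9) = 2.792
Iteration 2:
  x = (10 - (3)·-2.633 - (4)·2.792) / (10) = 0.673
  y = (-12 - (4)·0.673 - (-4)·2.792) / (12) = -0.294
  z = (7 - (-4)·0.673 - (4)·-0.294) / (9) = 1.208
Iteration 3:
  x = (10 - (3)·-0.294 - (4)·1.208) / (10) = 0.605
  y = (-12 - (4)·0.605 - (-4)·1.208) / (12) = -0.799
  z = (7 - (-4)·0.605 - (4)·-0.799) / (9) = 1.402

(0.605, -0.799, 1.402)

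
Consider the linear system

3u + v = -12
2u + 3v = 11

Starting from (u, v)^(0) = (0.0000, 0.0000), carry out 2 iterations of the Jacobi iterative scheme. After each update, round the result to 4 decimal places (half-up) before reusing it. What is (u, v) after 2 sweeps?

Iteration 1:
  u = (-12 - (1)·0.0000) / (3) = -4.0000
  v = (11 - (2)·0.0000) / (3) = 3.6667
Iteration 2:
  u = (-12 - (1)·3.6667) / (3) = -5.2222
  v = (11 - (2)·-4.0000) / (3) = 6.3333

(-5.2222, 6.3333)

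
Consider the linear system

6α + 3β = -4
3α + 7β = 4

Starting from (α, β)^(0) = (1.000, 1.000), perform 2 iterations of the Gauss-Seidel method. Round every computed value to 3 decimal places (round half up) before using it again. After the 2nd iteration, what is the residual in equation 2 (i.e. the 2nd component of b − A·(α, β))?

Iteration 1:
  α = (-4 - (3)·1.000) / (6) = -1.167
  β = (4 - (3)·-1.167) / (7) = 1.072
Iteration 2:
  α = (-4 - (3)·1.072) / (6) = -1.203
  β = (4 - (3)·-1.203) / (7) = 1.087
Residual b − A·x = (-0.043, 0.000)

0.000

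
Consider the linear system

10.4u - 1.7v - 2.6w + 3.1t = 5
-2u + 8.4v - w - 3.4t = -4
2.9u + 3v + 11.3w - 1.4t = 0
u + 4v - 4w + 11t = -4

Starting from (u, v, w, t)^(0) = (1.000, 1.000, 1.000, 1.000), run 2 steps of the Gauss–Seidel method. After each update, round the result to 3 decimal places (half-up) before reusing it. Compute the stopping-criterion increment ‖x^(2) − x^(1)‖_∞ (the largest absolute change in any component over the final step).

Iteration 1:
  u = (5 - (-1.7)·1.000 - (-2.6)·1.000 - (3.1)·1.000) / (10.4) = 0.596
  v = (-4 - (-2)·0.596 - (-1)·1.000 - (-3.4)·1.000) / (8.4) = 0.190
  w = (0 - (2.9)·0.596 - (3)·0.190 - (-1.4)·1.000) / (11.3) = -0.080
  t = (-4 - (1)·0.596 - (4)·0.190 - (-4)·-0.080) / (11) = -0.516
Iteration 2:
  u = (5 - (-1.7)·0.190 - (-2.6)·-0.080 - (3.1)·-0.516) / (10.4) = 0.646
  v = (-4 - (-2)·0.646 - (-1)·-0.080 - (-3.4)·-0.516) / (8.4) = -0.541
  w = (0 - (2.9)·0.646 - (3)·-0.541 - (-1.4)·-0.516) / (11.3) = -0.086
  t = (-4 - (1)·0.646 - (4)·-0.541 - (-4)·-0.086) / (11) = -0.257
Change: (0.050, -0.731, -0.006, 0.259) → max |·| = 0.731

0.731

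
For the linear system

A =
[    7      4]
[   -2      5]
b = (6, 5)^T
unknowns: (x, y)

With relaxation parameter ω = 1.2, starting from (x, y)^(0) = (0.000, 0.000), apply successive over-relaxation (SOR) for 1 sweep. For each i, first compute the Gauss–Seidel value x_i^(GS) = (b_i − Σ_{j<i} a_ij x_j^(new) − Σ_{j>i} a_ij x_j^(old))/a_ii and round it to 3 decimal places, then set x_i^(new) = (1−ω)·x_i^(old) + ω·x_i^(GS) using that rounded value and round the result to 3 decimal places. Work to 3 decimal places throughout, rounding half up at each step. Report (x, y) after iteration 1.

(1.028, 1.693)

Iteration 1:
  x: GS value = (6 - (4)·0.000) / (7) = 0.857;  x ← (1−ω)·0.000 + ω·0.857 = 1.028
  y: GS value = (5 - (-2)·1.028) / (5) = 1.411;  y ← (1−ω)·0.000 + ω·1.411 = 1.693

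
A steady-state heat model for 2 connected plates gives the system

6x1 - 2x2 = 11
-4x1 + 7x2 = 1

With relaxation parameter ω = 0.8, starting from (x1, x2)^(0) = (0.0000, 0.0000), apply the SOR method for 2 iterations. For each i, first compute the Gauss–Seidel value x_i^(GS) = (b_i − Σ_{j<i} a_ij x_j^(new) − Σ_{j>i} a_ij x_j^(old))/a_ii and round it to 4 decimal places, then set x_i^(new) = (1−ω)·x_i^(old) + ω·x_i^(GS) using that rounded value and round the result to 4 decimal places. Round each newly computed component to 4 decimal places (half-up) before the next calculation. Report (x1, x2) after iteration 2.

Iteration 1:
  x1: GS value = (11 - (-2)·0.0000) / (6) = 1.8333;  x1 ← (1−ω)·0.0000 + ω·1.8333 = 1.4666
  x2: GS value = (1 - (-4)·1.4666) / (7) = 0.9809;  x2 ← (1−ω)·0.0000 + ω·0.9809 = 0.7847
Iteration 2:
  x1: GS value = (11 - (-2)·0.7847) / (6) = 2.0949;  x1 ← (1−ω)·1.4666 + ω·2.0949 = 1.9692
  x2: GS value = (1 - (-4)·1.9692) / (7) = 1.2681;  x2 ← (1−ω)·0.7847 + ω·1.2681 = 1.1714

(1.9692, 1.1714)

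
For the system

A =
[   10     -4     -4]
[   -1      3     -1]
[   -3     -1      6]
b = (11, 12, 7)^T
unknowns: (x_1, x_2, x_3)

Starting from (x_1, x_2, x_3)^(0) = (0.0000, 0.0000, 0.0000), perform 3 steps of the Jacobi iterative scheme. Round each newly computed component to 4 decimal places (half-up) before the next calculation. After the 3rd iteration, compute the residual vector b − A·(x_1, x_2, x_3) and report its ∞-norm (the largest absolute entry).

9.0144

Iteration 1:
  x_1 = (11 - (-4)·0.0000 - (-4)·0.0000) / (10) = 1.1000
  x_2 = (12 - (-1)·0.0000 - (-1)·0.0000) / (3) = 4.0000
  x_3 = (7 - (-3)·0.0000 - (-1)·0.0000) / (6) = 1.1667
Iteration 2:
  x_1 = (11 - (-4)·4.0000 - (-4)·1.1667) / (10) = 3.1667
  x_2 = (12 - (-1)·1.1000 - (-1)·1.1667) / (3) = 4.7556
  x_3 = (7 - (-3)·1.1000 - (-1)·4.0000) / (6) = 2.3833
Iteration 3:
  x_1 = (11 - (-4)·4.7556 - (-4)·2.3833) / (10) = 3.9556
  x_2 = (12 - (-1)·3.1667 - (-1)·2.3833) / (3) = 5.8500
  x_3 = (7 - (-3)·3.1667 - (-1)·4.7556) / (6) = 3.5426
Residual b − A·x = (9.0144, 1.9482, 3.4612); ∞-norm = 9.0144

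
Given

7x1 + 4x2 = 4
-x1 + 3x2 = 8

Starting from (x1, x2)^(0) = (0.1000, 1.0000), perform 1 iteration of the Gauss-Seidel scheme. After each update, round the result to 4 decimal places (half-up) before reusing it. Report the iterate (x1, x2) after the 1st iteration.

(0.0000, 2.6667)

Iteration 1:
  x1 = (4 - (4)·1.0000) / (7) = 0.0000
  x2 = (8 - (-1)·0.0000) / (3) = 2.6667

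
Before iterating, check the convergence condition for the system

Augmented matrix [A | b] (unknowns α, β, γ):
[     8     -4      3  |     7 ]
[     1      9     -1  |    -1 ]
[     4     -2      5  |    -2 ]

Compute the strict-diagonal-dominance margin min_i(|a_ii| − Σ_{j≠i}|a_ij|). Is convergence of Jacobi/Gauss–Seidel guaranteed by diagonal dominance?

row 1: |8| − (4+3) = 1
row 2: |9| − (1+1) = 7
row 3: |5| − (4+2) = -1
minimum over rows = -1 → not strictly diagonally dominant

-1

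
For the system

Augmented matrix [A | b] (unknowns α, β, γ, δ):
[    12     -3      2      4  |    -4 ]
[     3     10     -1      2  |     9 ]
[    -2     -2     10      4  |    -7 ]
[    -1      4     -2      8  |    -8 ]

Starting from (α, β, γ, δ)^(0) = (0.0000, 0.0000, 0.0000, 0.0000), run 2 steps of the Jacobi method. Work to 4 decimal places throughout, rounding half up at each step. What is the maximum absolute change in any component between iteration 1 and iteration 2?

Iteration 1:
  α = (-4 - (-3)·0.0000 - (2)·0.0000 - (4)·0.0000) / (12) = -0.3333
  β = (9 - (3)·0.0000 - (-1)·0.0000 - (2)·0.0000) / (10) = 0.9000
  γ = (-7 - (-2)·0.0000 - (-2)·0.0000 - (4)·0.0000) / (10) = -0.7000
  δ = (-8 - (-1)·0.0000 - (4)·0.0000 - (-2)·0.0000) / (8) = -1.0000
Iteration 2:
  α = (-4 - (-3)·0.9000 - (2)·-0.7000 - (4)·-1.0000) / (12) = 0.3417
  β = (9 - (3)·-0.3333 - (-1)·-0.7000 - (2)·-1.0000) / (10) = 1.1300
  γ = (-7 - (-2)·-0.3333 - (-2)·0.9000 - (4)·-1.0000) / (10) = -0.1867
  δ = (-8 - (-1)·-0.3333 - (4)·0.9000 - (-2)·-0.7000) / (8) = -1.6667
Change: (0.6750, 0.2300, 0.5133, -0.6667) → max |·| = 0.6750

0.6750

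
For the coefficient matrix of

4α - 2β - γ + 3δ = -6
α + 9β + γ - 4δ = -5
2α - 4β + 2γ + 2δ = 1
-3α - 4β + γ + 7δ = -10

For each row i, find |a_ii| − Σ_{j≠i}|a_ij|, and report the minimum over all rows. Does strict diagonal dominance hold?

row 1: |4| − (2+1+3) = -2
row 2: |9| − (1+1+4) = 3
row 3: |2| − (2+4+2) = -6
row 4: |7| − (3+4+1) = -1
minimum over rows = -6 → not strictly diagonally dominant

-6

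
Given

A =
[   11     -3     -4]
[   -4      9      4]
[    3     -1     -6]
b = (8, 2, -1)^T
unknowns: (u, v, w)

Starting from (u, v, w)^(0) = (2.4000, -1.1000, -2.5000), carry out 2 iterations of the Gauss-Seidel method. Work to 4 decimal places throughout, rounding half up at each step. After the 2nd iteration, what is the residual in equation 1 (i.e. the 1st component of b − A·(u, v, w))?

Iteration 1:
  u = (8 - (-3)·-1.1000 - (-4)·-2.5000) / (11) = -0.4818
  v = (2 - (-4)·-0.4818 - (4)·-2.5000) / (9) = 1.1192
  w = (-1 - (3)·-0.4818 - (-1)·1.1192) / (-6) = -0.2608
Iteration 2:
  u = (8 - (-3)·1.1192 - (-4)·-0.2608) / (11) = 0.9377
  v = (2 - (-4)·0.9377 - (4)·-0.2608) / (9) = 0.7549
  w = (-1 - (3)·0.9377 - (-1)·0.7549) / (-6) = 0.5097
Residual b − A·x = (1.9888, -3.0821, 0.0000)

1.9888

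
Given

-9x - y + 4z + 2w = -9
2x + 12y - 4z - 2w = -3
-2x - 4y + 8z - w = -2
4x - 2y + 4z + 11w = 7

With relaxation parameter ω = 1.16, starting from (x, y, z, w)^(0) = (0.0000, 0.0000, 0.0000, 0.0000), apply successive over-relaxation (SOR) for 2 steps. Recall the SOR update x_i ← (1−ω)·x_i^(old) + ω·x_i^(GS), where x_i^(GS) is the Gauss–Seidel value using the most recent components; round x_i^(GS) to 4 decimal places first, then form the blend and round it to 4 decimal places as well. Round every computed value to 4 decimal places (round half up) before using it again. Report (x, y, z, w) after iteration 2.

Iteration 1:
  x: GS value = (-9 - (-1)·0.0000 - (4)·0.0000 - (2)·0.0000) / (-9) = 1.0000;  x ← (1−ω)·0.0000 + ω·1.0000 = 1.1600
  y: GS value = (-3 - (2)·1.1600 - (-4)·0.0000 - (-2)·0.0000) / (12) = -0.4433;  y ← (1−ω)·0.0000 + ω·-0.4433 = -0.5142
  z: GS value = (-2 - (-2)·1.1600 - (-4)·-0.5142 - (-1)·0.0000) / (8) = -0.2171;  z ← (1−ω)·0.0000 + ω·-0.2171 = -0.2518
  w: GS value = (7 - (4)·1.1600 - (-2)·-0.5142 - (4)·-0.2518) / (11) = 0.2126;  w ← (1−ω)·0.0000 + ω·0.2126 = 0.2466
Iteration 2:
  x: GS value = (-9 - (-1)·-0.5142 - (4)·-0.2518 - (2)·0.2466) / (-9) = 1.0000;  x ← (1−ω)·1.1600 + ω·1.0000 = 0.9744
  y: GS value = (-3 - (2)·0.9744 - (-4)·-0.2518 - (-2)·0.2466) / (12) = -0.4552;  y ← (1−ω)·-0.5142 + ω·-0.4552 = -0.4458
  z: GS value = (-2 - (-2)·0.9744 - (-4)·-0.4458 - (-1)·0.2466) / (8) = -0.1985;  z ← (1−ω)·-0.2518 + ω·-0.1985 = -0.1900
  w: GS value = (7 - (4)·0.9744 - (-2)·-0.4458 - (4)·-0.1900) / (11) = 0.2701;  w ← (1−ω)·0.2466 + ω·0.2701 = 0.2739

(0.9744, -0.4458, -0.1900, 0.2739)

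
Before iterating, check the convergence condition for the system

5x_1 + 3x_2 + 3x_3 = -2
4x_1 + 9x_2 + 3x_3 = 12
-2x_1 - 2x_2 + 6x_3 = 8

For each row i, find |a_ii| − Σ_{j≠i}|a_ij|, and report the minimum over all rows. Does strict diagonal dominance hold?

-1

row 1: |5| − (3+3) = -1
row 2: |9| − (4+3) = 2
row 3: |6| − (2+2) = 2
minimum over rows = -1 → not strictly diagonally dominant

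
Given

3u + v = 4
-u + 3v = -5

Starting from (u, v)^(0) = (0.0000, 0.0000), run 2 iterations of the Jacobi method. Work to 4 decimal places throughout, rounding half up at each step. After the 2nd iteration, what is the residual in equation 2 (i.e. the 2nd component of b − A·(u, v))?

0.5555

Iteration 1:
  u = (4 - (1)·0.0000) / (3) = 1.3333
  v = (-5 - (-1)·0.0000) / (3) = -1.6667
Iteration 2:
  u = (4 - (1)·-1.6667) / (3) = 1.8889
  v = (-5 - (-1)·1.3333) / (3) = -1.2222
Residual b − A·x = (-0.4445, 0.5555)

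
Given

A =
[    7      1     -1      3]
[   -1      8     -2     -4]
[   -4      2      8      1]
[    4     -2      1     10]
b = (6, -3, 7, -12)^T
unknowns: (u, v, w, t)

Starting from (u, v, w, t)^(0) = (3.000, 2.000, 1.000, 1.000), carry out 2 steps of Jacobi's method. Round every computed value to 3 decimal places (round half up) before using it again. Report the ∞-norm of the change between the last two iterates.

Iteration 1:
  u = (6 - (1)·2.000 - (-1)·1.000 - (3)·1.000) / (7) = 0.286
  v = (-3 - (-1)·3.000 - (-2)·1.000 - (-4)·1.000) / (8) = 0.750
  w = (7 - (-4)·3.000 - (2)·2.000 - (1)·1.000) / (8) = 1.750
  t = (-12 - (4)·3.000 - (-2)·2.000 - (1)·1.000) / (10) = -2.100
Iteration 2:
  u = (6 - (1)·0.750 - (-1)·1.750 - (3)·-2.100) / (7) = 1.900
  v = (-3 - (-1)·0.286 - (-2)·1.750 - (-4)·-2.100) / (8) = -0.952
  w = (7 - (-4)·0.286 - (2)·0.750 - (1)·-2.100) / (8) = 1.093
  t = (-12 - (4)·0.286 - (-2)·0.750 - (1)·1.750) / (10) = -1.339
Change: (1.614, -1.702, -0.657, 0.761) → max |·| = 1.702

1.702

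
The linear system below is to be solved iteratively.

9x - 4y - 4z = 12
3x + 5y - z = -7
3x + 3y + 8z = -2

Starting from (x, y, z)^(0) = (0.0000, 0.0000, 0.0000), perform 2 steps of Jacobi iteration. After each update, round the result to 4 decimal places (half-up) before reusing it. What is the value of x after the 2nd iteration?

Iteration 1:
  x = (12 - (-4)·0.0000 - (-4)·0.0000) / (9) = 1.3333
  y = (-7 - (3)·0.0000 - (-1)·0.0000) / (5) = -1.4000
  z = (-2 - (3)·0.0000 - (3)·0.0000) / (8) = -0.2500
Iteration 2:
  x = (12 - (-4)·-1.4000 - (-4)·-0.2500) / (9) = 0.6000
  y = (-7 - (3)·1.3333 - (-1)·-0.2500) / (5) = -2.2500
  z = (-2 - (3)·1.3333 - (3)·-1.4000) / (8) = -0.2250

0.6000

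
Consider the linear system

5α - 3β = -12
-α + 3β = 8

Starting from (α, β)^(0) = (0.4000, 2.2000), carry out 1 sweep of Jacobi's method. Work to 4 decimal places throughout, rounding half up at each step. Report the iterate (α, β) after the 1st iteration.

(-1.0800, 2.8000)

Iteration 1:
  α = (-12 - (-3)·2.2000) / (5) = -1.0800
  β = (8 - (-1)·0.4000) / (3) = 2.8000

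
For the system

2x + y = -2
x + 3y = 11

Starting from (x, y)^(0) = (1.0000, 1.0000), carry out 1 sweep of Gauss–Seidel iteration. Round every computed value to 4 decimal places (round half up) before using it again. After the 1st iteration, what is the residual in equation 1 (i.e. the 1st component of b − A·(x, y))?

-3.1667

Iteration 1:
  x = (-2 - (1)·1.0000) / (2) = -1.5000
  y = (11 - (1)·-1.5000) / (3) = 4.1667
Residual b − A·x = (-3.1667, -0.0001)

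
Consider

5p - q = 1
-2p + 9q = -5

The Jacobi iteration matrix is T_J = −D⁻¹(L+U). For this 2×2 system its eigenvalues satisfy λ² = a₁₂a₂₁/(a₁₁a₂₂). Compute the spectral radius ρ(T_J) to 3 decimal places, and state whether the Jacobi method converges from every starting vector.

a₁₂a₂₁/(a₁₁a₂₂) = (-1)·(-2) / ((5)·(9)) = 0.044444
ρ = √|0.044444| = √0.044444 = 0.211
ρ < 1, so Jacobi converges

0.211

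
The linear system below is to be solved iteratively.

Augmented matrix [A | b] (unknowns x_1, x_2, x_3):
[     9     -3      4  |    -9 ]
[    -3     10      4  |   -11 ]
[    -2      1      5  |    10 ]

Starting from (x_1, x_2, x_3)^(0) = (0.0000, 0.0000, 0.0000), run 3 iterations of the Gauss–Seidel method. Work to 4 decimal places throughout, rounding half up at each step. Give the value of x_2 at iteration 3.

Iteration 1:
  x_1 = (-9 - (-3)·0.0000 - (4)·0.0000) / (9) = -1.0000
  x_2 = (-11 - (-3)·-1.0000 - (4)·0.0000) / (10) = -1.4000
  x_3 = (10 - (-2)·-1.0000 - (1)·-1.4000) / (5) = 1.8800
Iteration 2:
  x_1 = (-9 - (-3)·-1.4000 - (4)·1.8800) / (9) = -2.3022
  x_2 = (-11 - (-3)·-2.3022 - (4)·1.8800) / (10) = -2.5427
  x_3 = (10 - (-2)·-2.3022 - (1)·-2.5427) / (5) = 1.5877
Iteration 3:
  x_1 = (-9 - (-3)·-2.5427 - (4)·1.5877) / (9) = -2.5532
  x_2 = (-11 - (-3)·-2.5532 - (4)·1.5877) / (10) = -2.5010
  x_3 = (10 - (-2)·-2.5532 - (1)·-2.5010) / (5) = 1.4789

-2.5010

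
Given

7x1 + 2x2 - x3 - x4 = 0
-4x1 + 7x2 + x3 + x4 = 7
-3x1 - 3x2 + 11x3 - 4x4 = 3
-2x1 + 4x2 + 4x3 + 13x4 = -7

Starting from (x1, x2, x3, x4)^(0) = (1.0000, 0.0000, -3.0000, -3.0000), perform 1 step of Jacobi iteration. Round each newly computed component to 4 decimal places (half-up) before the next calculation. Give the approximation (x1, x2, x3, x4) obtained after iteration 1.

Iteration 1:
  x1 = (0 - (2)·0.0000 - (-1)·-3.0000 - (-1)·-3.0000) / (7) = -0.8571
  x2 = (7 - (-4)·1.0000 - (1)·-3.0000 - (1)·-3.0000) / (7) = 2.4286
  x3 = (3 - (-3)·1.0000 - (-3)·0.0000 - (-4)·-3.0000) / (11) = -0.5455
  x4 = (-7 - (-2)·1.0000 - (4)·0.0000 - (4)·-3.0000) / (13) = 0.5385

(-0.8571, 2.4286, -0.5455, 0.5385)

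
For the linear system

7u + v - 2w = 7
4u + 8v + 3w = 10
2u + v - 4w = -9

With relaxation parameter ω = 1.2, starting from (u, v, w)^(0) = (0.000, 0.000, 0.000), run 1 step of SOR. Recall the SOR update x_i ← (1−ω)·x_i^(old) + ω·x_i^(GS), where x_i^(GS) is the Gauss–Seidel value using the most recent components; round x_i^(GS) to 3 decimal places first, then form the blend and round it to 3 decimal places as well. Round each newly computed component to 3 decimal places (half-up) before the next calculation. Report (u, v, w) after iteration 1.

(1.200, 0.780, 3.654)

Iteration 1:
  u: GS value = (7 - (1)·0.000 - (-2)·0.000) / (7) = 1.000;  u ← (1−ω)·0.000 + ω·1.000 = 1.200
  v: GS value = (10 - (4)·1.200 - (3)·0.000) / (8) = 0.650;  v ← (1−ω)·0.000 + ω·0.650 = 0.780
  w: GS value = (-9 - (2)·1.200 - (1)·0.780) / (-4) = 3.045;  w ← (1−ω)·0.000 + ω·3.045 = 3.654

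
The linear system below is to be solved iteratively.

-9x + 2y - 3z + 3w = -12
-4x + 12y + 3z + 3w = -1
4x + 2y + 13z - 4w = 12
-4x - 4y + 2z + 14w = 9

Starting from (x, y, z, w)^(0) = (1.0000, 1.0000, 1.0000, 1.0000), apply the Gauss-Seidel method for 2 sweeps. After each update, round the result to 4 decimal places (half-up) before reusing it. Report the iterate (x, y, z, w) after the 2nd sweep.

Iteration 1:
  x = (-12 - (2)·1.0000 - (-3)·1.0000 - (3)·1.0000) / (-9) = 1.5556
  y = (-1 - (-4)·1.5556 - (3)·1.0000 - (3)·1.0000) / (12) = -0.0648
  z = (12 - (4)·1.5556 - (2)·-0.0648 - (-4)·1.0000) / (13) = 0.7621
  w = (9 - (-4)·1.5556 - (-4)·-0.0648 - (2)·0.7621) / (14) = 0.9599
Iteration 2:
  x = (-12 - (2)·-0.0648 - (-3)·0.7621 - (3)·0.9599) / (-9) = 1.3849
  y = (-1 - (-4)·1.3849 - (3)·0.7621 - (3)·0.9599) / (12) = -0.0522
  z = (12 - (4)·1.3849 - (2)·-0.0522 - (-4)·0.9599) / (13) = 0.8003
  w = (9 - (-4)·1.3849 - (-4)·-0.0522 - (2)·0.8003) / (14) = 0.9093

(1.3849, -0.0522, 0.8003, 0.9093)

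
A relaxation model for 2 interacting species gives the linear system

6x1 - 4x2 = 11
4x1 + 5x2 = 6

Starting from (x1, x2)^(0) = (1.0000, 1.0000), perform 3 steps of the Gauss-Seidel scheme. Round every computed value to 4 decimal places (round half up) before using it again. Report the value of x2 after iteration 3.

-0.3520

Iteration 1:
  x1 = (11 - (-4)·1.0000) / (6) = 2.5000
  x2 = (6 - (4)·2.5000) / (5) = -0.8000
Iteration 2:
  x1 = (11 - (-4)·-0.8000) / (6) = 1.3000
  x2 = (6 - (4)·1.3000) / (5) = 0.1600
Iteration 3:
  x1 = (11 - (-4)·0.1600) / (6) = 1.9400
  x2 = (6 - (4)·1.9400) / (5) = -0.3520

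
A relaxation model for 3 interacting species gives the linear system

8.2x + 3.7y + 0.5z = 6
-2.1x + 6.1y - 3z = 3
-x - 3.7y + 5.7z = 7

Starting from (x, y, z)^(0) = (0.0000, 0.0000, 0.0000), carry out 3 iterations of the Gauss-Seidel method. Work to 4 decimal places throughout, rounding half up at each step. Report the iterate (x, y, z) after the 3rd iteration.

(-0.0795, 1.5699, 2.2332)

Iteration 1:
  x = (6 - (3.7)·0.0000 - (0.5)·0.0000) / (8.2) = 0.7317
  y = (3 - (-2.1)·0.7317 - (-3)·0.0000) / (6.1) = 0.7437
  z = (7 - (-1)·0.7317 - (-3.7)·0.7437) / (5.7) = 1.8392
Iteration 2:
  x = (6 - (3.7)·0.7437 - (0.5)·1.8392) / (8.2) = 0.2840
  y = (3 - (-2.1)·0.2840 - (-3)·1.8392) / (6.1) = 1.4941
  z = (7 - (-1)·0.2840 - (-3.7)·1.4941) / (5.7) = 2.2477
Iteration 3:
  x = (6 - (3.7)·1.4941 - (0.5)·2.2477) / (8.2) = -0.0795
  y = (3 - (-2.1)·-0.0795 - (-3)·2.2477) / (6.1) = 1.5699
  z = (7 - (-1)·-0.0795 - (-3.7)·1.5699) / (5.7) = 2.2332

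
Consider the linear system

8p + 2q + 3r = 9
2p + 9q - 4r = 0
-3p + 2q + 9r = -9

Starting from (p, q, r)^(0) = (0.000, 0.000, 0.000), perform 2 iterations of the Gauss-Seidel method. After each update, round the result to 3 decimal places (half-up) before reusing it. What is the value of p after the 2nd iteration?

Iteration 1:
  p = (9 - (2)·0.000 - (3)·0.000) / (8) = 1.125
  q = (0 - (2)·1.125 - (-4)·0.000) / (9) = -0.250
  r = (-9 - (-3)·1.125 - (2)·-0.250) / (9) = -0.569
Iteration 2:
  p = (9 - (2)·-0.250 - (3)·-0.569) / (8) = 1.401
  q = (0 - (2)·1.401 - (-4)·-0.569) / (9) = -0.564
  r = (-9 - (-3)·1.401 - (2)·-0.564) / (9) = -0.408

1.401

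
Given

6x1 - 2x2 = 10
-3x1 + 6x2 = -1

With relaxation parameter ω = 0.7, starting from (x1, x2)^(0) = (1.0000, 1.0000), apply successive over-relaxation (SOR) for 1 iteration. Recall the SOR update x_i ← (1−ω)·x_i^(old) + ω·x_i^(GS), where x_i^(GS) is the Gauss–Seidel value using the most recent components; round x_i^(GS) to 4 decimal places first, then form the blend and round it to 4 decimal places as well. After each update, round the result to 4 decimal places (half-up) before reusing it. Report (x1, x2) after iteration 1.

(1.7000, 0.7783)

Iteration 1:
  x1: GS value = (10 - (-2)·1.0000) / (6) = 2.0000;  x1 ← (1−ω)·1.0000 + ω·2.0000 = 1.7000
  x2: GS value = (-1 - (-3)·1.7000) / (6) = 0.6833;  x2 ← (1−ω)·1.0000 + ω·0.6833 = 0.7783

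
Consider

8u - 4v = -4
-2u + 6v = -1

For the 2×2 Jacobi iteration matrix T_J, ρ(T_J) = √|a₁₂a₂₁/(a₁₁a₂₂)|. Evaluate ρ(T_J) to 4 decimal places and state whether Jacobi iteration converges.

a₁₂a₂₁/(a₁₁a₂₂) = (-4)·(-2) / ((8)·(6)) = 0.166667
ρ = √|0.166667| = √0.166667 = 0.4082
ρ < 1, so Jacobi converges

0.4082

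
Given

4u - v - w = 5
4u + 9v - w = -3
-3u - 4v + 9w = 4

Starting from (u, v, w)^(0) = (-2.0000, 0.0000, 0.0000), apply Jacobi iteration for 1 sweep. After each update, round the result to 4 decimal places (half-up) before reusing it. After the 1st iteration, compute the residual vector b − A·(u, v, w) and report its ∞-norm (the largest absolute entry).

Iteration 1:
  u = (5 - (-1)·0.0000 - (-1)·0.0000) / (4) = 1.2500
  v = (-3 - (4)·-2.0000 - (-1)·0.0000) / (9) = 0.5556
  w = (4 - (-3)·-2.0000 - (-4)·0.0000) / (9) = -0.2222
Residual b − A·x = (0.3334, -13.2226, 11.9722); ∞-norm = 13.2226

13.2226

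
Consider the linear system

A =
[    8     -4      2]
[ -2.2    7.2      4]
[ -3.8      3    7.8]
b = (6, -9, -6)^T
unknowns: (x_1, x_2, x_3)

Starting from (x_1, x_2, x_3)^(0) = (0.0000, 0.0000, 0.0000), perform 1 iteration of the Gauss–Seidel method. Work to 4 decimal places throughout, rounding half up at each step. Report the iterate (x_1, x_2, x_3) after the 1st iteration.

Iteration 1:
  x_1 = (6 - (-4)·0.0000 - (2)·0.0000) / (8) = 0.7500
  x_2 = (-9 - (-2.2)·0.7500 - (4)·0.0000) / (7.2) = -1.0208
  x_3 = (-6 - (-3.8)·0.7500 - (3)·-1.0208) / (7.8) = -0.0112

(0.7500, -1.0208, -0.0112)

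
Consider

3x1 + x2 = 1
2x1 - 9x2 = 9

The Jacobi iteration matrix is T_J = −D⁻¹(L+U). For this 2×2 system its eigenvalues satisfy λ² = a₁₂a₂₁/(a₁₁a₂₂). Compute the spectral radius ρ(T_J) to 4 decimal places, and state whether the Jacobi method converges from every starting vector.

0.2722

a₁₂a₂₁/(a₁₁a₂₂) = (1)·(2) / ((3)·(-9)) = -0.074074
ρ = √|-0.074074| = √0.074074 = 0.2722
ρ < 1, so Jacobi converges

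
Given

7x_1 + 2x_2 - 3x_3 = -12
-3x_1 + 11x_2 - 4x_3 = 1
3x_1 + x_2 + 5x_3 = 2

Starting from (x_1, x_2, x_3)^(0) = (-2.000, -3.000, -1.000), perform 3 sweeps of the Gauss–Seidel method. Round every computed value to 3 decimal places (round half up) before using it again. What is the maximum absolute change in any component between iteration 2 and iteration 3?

0.419

Iteration 1:
  x_1 = (-12 - (2)·-3.000 - (-3)·-1.000) / (7) = -1.286
  x_2 = (1 - (-3)·-1.286 - (-4)·-1.000) / (11) = -0.623
  x_3 = (2 - (3)·-1.286 - (1)·-0.623) / (5) = 1.296
Iteration 2:
  x_1 = (-12 - (2)·-0.623 - (-3)·1.296) / (7) = -0.981
  x_2 = (1 - (-3)·-0.981 - (-4)·1.296) / (11) = 0.295
  x_3 = (2 - (3)·-0.981 - (1)·0.295) / (5) = 0.930
Iteration 3:
  x_1 = (-12 - (2)·0.295 - (-3)·0.930) / (7) = -1.400
  x_2 = (1 - (-3)·-1.400 - (-4)·0.930) / (11) = 0.047
  x_3 = (2 - (3)·-1.400 - (1)·0.047) / (5) = 1.231
Change: (-0.419, -0.248, 0.301) → max |·| = 0.419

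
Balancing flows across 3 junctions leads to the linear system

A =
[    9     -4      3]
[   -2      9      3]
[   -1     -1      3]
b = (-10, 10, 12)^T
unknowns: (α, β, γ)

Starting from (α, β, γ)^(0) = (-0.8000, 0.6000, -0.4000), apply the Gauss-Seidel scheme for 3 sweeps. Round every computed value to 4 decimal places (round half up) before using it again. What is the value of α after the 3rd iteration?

-2.4582

Iteration 1:
  α = (-10 - (-4)·0.6000 - (3)·-0.4000) / (9) = -0.7111
  β = (10 - (-2)·-0.7111 - (3)·-0.4000) / (9) = 1.0864
  γ = (12 - (-1)·-0.7111 - (-1)·1.0864) / (3) = 4.1251
Iteration 2:
  α = (-10 - (-4)·1.0864 - (3)·4.1251) / (9) = -2.0033
  β = (10 - (-2)·-2.0033 - (3)·4.1251) / (9) = -0.7091
  γ = (12 - (-1)·-2.0033 - (-1)·-0.7091) / (3) = 3.0959
Iteration 3:
  α = (-10 - (-4)·-0.7091 - (3)·3.0959) / (9) = -2.4582
  β = (10 - (-2)·-2.4582 - (3)·3.0959) / (9) = -0.4671
  γ = (12 - (-1)·-2.4582 - (-1)·-0.4671) / (3) = 3.0249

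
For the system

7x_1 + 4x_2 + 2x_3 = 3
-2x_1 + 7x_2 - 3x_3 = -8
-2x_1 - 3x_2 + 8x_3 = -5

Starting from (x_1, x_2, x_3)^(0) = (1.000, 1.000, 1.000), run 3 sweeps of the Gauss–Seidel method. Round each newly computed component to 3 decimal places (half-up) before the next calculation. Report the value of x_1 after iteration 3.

Iteration 1:
  x_1 = (3 - (4)·1.000 - (2)·1.000) / (7) = -0.429
  x_2 = (-8 - (-2)·-0.429 - (-3)·1.000) / (7) = -0.837
  x_3 = (-5 - (-2)·-0.429 - (-3)·-0.837) / (8) = -1.046
Iteration 2:
  x_1 = (3 - (4)·-0.837 - (2)·-1.046) / (7) = 1.206
  x_2 = (-8 - (-2)·1.206 - (-3)·-1.046) / (7) = -1.247
  x_3 = (-5 - (-2)·1.206 - (-3)·-1.247) / (8) = -0.791
Iteration 3:
  x_1 = (3 - (4)·-1.247 - (2)·-0.791) / (7) = 1.367
  x_2 = (-8 - (-2)·1.367 - (-3)·-0.791) / (7) = -1.091
  x_3 = (-5 - (-2)·1.367 - (-3)·-1.091) / (8) = -0.692

1.367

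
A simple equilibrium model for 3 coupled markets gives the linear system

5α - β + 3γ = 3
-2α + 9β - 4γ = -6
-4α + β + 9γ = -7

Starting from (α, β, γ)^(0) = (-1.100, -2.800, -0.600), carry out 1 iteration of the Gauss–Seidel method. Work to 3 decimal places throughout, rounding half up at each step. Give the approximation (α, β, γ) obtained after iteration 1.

Iteration 1:
  α = (3 - (-1)·-2.800 - (3)·-0.600) / (5) = 0.400
  β = (-6 - (-2)·0.400 - (-4)·-0.600) / (9) = -0.844
  γ = (-7 - (-4)·0.400 - (1)·-0.844) / (9) = -0.506

(0.400, -0.844, -0.506)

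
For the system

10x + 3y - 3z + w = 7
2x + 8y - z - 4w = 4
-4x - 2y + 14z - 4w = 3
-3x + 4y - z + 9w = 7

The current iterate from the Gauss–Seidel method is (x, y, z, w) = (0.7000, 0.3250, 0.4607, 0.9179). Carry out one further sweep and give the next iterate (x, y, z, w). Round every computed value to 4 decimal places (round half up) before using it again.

One sweep:
  x = (7 - (3)·0.3250 - (-3)·0.4607 - (1)·0.9179) / (10) = 0.6489
  y = (4 - (2)·0.6489 - (-1)·0.4607 - (-4)·0.9179) / (8) = 0.8543
  z = (3 - (-4)·0.6489 - (-2)·0.8543 - (-4)·0.9179) / (14) = 0.7840
  w = (7 - (-3)·0.6489 - (4)·0.8543 - (-1)·0.7840) / (9) = 0.7015

(0.6489, 0.8543, 0.7840, 0.7015)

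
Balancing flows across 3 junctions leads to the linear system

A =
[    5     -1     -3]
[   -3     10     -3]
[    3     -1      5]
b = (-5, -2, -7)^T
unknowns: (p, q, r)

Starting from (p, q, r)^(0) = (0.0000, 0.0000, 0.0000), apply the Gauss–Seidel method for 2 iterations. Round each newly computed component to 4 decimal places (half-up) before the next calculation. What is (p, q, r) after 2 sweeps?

Iteration 1:
  p = (-5 - (-1)·0.0000 - (-3)·0.0000) / (5) = -1.0000
  q = (-2 - (-3)·-1.0000 - (-3)·0.0000) / (10) = -0.5000
  r = (-7 - (3)·-1.0000 - (-1)·-0.5000) / (5) = -0.9000
Iteration 2:
  p = (-5 - (-1)·-0.5000 - (-3)·-0.9000) / (5) = -1.6400
  q = (-2 - (-3)·-1.6400 - (-3)·-0.9000) / (10) = -0.9620
  r = (-7 - (3)·-1.6400 - (-1)·-0.9620) / (5) = -0.6084

(-1.6400, -0.9620, -0.6084)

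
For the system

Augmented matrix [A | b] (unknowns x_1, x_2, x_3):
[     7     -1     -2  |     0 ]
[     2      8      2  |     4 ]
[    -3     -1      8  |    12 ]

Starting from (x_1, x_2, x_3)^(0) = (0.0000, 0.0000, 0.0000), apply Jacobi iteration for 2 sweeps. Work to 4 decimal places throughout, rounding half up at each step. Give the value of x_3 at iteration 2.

Iteration 1:
  x_1 = (0 - (-1)·0.0000 - (-2)·0.0000) / (7) = 0.0000
  x_2 = (4 - (2)·0.0000 - (2)·0.0000) / (8) = 0.5000
  x_3 = (12 - (-3)·0.0000 - (-1)·0.0000) / (8) = 1.5000
Iteration 2:
  x_1 = (0 - (-1)·0.5000 - (-2)·1.5000) / (7) = 0.5000
  x_2 = (4 - (2)·0.0000 - (2)·1.5000) / (8) = 0.1250
  x_3 = (12 - (-3)·0.0000 - (-1)·0.5000) / (8) = 1.5625

1.5625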